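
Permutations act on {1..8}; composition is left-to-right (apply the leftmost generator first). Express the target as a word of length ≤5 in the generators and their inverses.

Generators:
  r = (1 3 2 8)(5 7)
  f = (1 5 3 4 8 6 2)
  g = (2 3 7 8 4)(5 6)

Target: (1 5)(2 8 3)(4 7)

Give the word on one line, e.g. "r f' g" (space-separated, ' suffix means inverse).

g' r g f r'

  after g': (2 4 8 7 3)(5 6)
  after r: (1 3 8 5 6 7 2 4)
  after g: (1 7 3 4)(6 8)
  after f: (1 7 4 5 3 8 2)
  after r': (1 5)(2 8 3)(4 7)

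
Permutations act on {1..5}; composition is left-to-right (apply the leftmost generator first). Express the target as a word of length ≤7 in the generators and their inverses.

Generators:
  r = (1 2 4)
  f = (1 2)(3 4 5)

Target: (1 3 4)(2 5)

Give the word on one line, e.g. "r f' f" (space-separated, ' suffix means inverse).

  after r: (1 2 4)
  after f': (2 3 5 4)
  after r': (1 4)(2 3 5)
  after f: (1 5)(2 4)
  after f: (1 3 4)(2 5)

r f' r' f f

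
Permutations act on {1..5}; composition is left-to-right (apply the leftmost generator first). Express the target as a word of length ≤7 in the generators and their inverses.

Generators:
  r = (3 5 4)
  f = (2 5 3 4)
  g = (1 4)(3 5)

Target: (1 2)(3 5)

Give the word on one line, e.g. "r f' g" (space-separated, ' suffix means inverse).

  after f: (2 5 3 4)
  after g: (1 4 2 3)
  after f: (1 2 4 5 3)
  after g': (1 2)(3 4)
  after r': (1 2)(3 5)

f g f g' r'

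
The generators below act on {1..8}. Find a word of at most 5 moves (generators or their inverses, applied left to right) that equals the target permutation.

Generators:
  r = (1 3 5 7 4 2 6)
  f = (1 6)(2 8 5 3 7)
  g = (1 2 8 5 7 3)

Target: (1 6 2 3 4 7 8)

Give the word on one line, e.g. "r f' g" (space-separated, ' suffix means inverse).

  after f: (1 6)(2 8 5 3 7)
  after f: (2 5 7 8 3)
  after r': (1 6 2 3 4 7 8)

f f r'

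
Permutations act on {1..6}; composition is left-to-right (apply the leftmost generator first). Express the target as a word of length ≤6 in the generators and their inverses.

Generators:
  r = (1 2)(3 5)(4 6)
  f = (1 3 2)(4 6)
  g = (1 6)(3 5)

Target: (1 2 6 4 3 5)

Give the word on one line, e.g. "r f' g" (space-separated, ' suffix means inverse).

  after r': (1 2)(3 5)(4 6)
  after g: (1 2 6 4)
  after r': (2 4)(3 5)
  after f': (1 2 6 4 3 5)

r' g r' f'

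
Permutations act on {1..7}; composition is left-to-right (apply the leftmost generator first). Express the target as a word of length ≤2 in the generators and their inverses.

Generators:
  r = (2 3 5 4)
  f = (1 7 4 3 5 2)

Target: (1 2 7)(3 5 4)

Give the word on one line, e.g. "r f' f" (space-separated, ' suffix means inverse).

  after r': (2 4 5 3)
  after f': (1 2 7)(3 5 4)

r' f'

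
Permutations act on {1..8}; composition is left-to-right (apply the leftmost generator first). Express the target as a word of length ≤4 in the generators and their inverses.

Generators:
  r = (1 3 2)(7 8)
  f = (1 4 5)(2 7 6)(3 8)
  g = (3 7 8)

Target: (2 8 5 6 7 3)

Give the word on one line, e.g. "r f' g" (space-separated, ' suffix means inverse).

f r' f' g'

  after f: (1 4 5)(2 7 6)(3 8)
  after r': (1 4 5 2 8)(3 7 6)
  after f': (2 3)(5 6 8)
  after g': (2 8 5 6 7 3)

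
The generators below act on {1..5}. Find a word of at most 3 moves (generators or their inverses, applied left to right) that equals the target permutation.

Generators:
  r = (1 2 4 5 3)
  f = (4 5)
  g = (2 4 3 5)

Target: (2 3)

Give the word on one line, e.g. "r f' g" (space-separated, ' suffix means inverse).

g' g' f'

  after g': (2 5 3 4)
  after g': (2 3)(4 5)
  after f': (2 3)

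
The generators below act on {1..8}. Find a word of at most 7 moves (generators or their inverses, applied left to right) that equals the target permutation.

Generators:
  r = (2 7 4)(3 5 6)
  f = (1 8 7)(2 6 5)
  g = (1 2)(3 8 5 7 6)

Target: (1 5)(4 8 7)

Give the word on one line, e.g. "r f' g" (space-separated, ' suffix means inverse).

  after f: (1 8 7)(2 6 5)
  after g': (1 3 6 8 5)(2 7)
  after r': (1 6 8 3 5)(4 7)
  after g': (1 7 4 5 2)(3 8 6)
  after g': (1 5)(4 8 7)

f g' r' g' g'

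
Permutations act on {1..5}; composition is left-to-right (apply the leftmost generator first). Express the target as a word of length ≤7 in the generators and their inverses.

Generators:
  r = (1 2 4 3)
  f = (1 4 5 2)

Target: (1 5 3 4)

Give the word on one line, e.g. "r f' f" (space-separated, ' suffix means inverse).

  after f: (1 4 5 2)
  after r': (1 2 3 4 5)
  after f': (1 5 2 3)
  after r: (1 5 4 3 2)
  after r: (1 5 3 4)

f r' f' r r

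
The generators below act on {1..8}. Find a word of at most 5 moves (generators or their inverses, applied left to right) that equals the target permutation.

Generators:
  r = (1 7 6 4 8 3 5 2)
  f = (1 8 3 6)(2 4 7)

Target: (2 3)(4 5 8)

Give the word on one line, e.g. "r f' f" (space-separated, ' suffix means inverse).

  after r: (1 7 6 4 8 3 5 2)
  after f: (1 2 8 6 7)(3 5 4)
  after r: (2 3)(4 5 8)

r f r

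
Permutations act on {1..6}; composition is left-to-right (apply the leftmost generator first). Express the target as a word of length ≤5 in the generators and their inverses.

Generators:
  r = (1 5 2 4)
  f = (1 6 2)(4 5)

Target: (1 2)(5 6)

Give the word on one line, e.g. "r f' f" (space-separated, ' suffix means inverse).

  after r: (1 5 2 4)
  after f: (1 4 6 2 5)
  after f: (1 5 6)(2 4)
  after r: (1 2)(5 6)

r f f r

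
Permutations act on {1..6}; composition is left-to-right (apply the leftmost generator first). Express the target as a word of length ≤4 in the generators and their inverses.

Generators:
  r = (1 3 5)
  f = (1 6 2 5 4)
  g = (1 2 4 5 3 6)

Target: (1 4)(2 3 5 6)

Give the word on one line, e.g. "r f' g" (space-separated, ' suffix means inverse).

g g r r

  after g: (1 2 4 5 3 6)
  after g: (1 4 3)(2 5 6)
  after r: (1 4 5 6 2)
  after r: (1 4)(2 3 5 6)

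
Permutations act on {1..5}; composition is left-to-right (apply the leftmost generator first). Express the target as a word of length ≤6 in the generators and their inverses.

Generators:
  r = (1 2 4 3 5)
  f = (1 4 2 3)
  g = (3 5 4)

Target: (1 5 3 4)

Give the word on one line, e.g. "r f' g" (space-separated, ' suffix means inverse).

r f' g' f' f'

  after r: (1 2 4 3 5)
  after f': (1 4 2)(3 5)
  after g': (1 5 4 2)
  after f': (1 5)(2 3)
  after f': (1 5 3 4)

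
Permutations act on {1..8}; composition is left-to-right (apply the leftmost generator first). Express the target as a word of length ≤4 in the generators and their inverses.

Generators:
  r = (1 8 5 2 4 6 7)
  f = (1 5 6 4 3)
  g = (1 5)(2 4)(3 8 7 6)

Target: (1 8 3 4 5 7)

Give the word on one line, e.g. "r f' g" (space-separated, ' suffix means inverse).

  after g': (1 5)(2 4)(3 6 7 8)
  after r': (1 8 3 4 5 7)

g' r'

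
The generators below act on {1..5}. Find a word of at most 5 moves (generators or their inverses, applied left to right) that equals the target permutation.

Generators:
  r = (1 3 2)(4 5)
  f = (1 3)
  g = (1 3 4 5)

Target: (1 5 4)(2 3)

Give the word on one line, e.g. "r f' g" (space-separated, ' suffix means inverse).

  after g': (1 5 4 3)
  after r': (1 4)(2 3)
  after r': (1 5 4 2)
  after r': (1 4 3)
  after r': (1 5 4)(2 3)

g' r' r' r' r'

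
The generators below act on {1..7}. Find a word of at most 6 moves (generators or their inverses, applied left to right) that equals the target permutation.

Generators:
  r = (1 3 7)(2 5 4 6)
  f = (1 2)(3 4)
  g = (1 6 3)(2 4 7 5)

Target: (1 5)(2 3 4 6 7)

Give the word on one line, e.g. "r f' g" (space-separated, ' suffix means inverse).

  after g': (1 3 6)(2 5 7 4)
  after f: (1 4)(2 5 7 3 6)
  after g': (1 2 7 6 5 4 3)
  after g': (1 5 2 4 6 7)
  after f': (1 5)(2 3 4 6 7)

g' f g' g' f'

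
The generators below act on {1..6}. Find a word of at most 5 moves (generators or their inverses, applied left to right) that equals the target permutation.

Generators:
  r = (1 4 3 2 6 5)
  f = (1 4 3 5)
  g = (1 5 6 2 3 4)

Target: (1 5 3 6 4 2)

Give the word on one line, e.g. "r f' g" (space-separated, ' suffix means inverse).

f f g g f'

  after f: (1 4 3 5)
  after f: (1 3)(4 5)
  after g: (1 4 6 2 3 5)
  after g: (2 4)(3 6)
  after f': (1 5 3 6 4 2)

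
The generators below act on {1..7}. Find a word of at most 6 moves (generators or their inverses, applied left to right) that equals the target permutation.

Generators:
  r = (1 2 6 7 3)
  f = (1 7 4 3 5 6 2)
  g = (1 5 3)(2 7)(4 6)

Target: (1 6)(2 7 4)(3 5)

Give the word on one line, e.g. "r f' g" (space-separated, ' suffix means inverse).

  after g: (1 5 3)(2 7)(4 6)
  after f: (1 6 3 7)(2 4)
  after r': (1 2 4)(3 6 7)
  after f': (1 6)(2 7 4)(3 5)

g f r' f'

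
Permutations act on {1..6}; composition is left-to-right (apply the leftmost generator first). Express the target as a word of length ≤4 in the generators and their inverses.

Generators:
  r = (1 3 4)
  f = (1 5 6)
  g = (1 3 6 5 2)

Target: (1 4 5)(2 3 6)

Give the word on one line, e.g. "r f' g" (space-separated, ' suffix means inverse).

  after r': (1 4 3)
  after g: (1 4 6 5 2)
  after g: (1 4 5)(2 3 6)

r' g g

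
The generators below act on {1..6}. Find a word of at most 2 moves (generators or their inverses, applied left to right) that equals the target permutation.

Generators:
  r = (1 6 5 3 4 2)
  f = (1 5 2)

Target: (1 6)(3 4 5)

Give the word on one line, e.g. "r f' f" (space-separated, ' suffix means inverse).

r f'

  after r: (1 6 5 3 4 2)
  after f': (1 6)(3 4 5)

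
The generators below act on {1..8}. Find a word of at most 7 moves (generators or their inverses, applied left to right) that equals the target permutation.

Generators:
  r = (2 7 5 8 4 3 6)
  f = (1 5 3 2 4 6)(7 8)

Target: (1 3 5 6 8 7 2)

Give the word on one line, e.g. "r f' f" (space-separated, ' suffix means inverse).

  after r': (2 6 3 4 8 5 7)
  after f: (1 5 8 3 6 2)(4 7)
  after r: (1 8 6 7 3 2)(4 5)
  after r: (1 4 8 2)(3 7 6 5)
  after r: (1 3 5 6 8 7 2)

r' f r r r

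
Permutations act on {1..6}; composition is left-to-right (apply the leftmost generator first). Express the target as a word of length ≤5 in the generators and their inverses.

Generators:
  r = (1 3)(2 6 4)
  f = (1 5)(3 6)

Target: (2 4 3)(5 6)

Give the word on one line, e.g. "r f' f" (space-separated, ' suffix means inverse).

f' r' f

  after f': (1 5)(3 6)
  after r': (1 5 3 2 4 6)
  after f: (2 4 3)(5 6)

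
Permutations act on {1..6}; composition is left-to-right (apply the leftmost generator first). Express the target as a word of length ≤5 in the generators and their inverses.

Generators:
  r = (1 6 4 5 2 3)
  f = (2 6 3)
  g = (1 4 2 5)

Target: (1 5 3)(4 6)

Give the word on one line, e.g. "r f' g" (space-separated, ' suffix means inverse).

f g' r g

  after f: (2 6 3)
  after g': (1 5 2 6 3 4)
  after r: (1 2 4 6)(3 5)
  after g: (1 5 3)(4 6)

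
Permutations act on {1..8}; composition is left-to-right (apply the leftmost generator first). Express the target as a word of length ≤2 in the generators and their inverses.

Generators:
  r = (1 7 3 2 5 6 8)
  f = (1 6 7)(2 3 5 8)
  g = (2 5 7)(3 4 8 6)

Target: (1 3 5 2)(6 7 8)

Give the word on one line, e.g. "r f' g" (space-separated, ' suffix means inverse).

f' r

  after f': (1 7 6)(2 8 5 3)
  after r: (1 3 5 2)(6 7 8)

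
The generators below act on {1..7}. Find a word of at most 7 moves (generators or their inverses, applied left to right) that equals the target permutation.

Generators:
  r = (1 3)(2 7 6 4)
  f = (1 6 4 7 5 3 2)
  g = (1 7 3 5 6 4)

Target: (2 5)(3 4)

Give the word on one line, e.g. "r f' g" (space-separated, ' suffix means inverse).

  after g: (1 7 3 5 6 4)
  after r: (1 6 2 7)(3 5 4)
  after f: (1 4 2 5 7 6)
  after g': (1 6 4 2 3 7 5)
  after f': (2 5)(3 4)

g r f g' f'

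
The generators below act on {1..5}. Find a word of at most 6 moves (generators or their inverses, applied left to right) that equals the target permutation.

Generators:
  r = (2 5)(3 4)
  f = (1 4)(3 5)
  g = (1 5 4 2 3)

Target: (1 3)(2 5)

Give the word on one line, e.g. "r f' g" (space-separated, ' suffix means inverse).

r' g' r' g' f'

  after r': (2 5)(3 4)
  after g': (1 3 5 4 2)
  after r': (1 4 5 3 2)
  after g': (1 5 2 3 4)
  after f': (1 3)(2 5)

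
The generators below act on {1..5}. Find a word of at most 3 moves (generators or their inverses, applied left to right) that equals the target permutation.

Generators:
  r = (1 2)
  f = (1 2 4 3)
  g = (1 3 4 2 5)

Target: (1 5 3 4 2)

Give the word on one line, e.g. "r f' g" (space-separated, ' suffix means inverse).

g' f f

  after g': (1 5 2 4 3)
  after f: (1 5 4)(2 3)
  after f: (1 5 3 4 2)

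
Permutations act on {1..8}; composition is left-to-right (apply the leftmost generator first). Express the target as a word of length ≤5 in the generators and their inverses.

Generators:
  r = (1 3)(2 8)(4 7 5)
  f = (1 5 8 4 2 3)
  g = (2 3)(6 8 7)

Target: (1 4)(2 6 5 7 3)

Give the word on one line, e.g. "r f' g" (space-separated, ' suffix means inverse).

f g' r g'

  after f: (1 5 8 4 2 3)
  after g': (1 5 6 7 8 4 3)
  after r: (1 4)(2 8 7)(5 6)
  after g': (1 4)(2 6 5 7 3)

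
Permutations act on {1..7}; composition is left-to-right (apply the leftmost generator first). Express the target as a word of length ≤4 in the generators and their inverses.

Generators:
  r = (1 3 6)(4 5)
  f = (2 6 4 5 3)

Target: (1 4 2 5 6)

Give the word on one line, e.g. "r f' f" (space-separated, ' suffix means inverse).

  after r': (1 6 3)(4 5)
  after r': (1 3 6)
  after f': (1 5 4 6)(2 3)
  after f': (1 4 2 5 6)

r' r' f' f'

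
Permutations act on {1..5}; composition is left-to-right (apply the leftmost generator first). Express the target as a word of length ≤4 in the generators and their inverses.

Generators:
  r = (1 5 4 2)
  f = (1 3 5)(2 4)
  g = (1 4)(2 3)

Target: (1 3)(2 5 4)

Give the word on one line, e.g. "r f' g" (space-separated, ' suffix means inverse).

  after g': (1 4)(2 3)
  after f: (1 2 5)(3 4)
  after g': (1 3)(2 5 4)

g' f g'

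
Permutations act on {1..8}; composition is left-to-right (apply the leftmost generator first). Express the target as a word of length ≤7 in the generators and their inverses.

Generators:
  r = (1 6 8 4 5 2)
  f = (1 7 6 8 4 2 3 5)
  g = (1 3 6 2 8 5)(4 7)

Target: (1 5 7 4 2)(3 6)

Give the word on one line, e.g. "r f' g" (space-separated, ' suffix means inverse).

  after g: (1 3 6 2 8 5)(4 7)
  after r: (1 3 8 2 4 7 5 6)
  after f: (1 5 8 3 4 6 7)
  after f: (2 3)(4 8 5)
  after g': (1 5 7 4 2)(3 6)

g r f f g'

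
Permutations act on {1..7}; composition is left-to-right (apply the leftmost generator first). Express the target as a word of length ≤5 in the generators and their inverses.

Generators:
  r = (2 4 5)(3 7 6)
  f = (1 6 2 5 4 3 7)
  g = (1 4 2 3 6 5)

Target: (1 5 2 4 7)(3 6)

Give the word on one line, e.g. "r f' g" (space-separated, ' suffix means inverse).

  after g: (1 4 2 3 6 5)
  after f': (1 5 7 3)(2 4 6)
  after r: (1 2 5 6 4 3)
  after f: (1 5 2 4 7)(3 6)

g f' r f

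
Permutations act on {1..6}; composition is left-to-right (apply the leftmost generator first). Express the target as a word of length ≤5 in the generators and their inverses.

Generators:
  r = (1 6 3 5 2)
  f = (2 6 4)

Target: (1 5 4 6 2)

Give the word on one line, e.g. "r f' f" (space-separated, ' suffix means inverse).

  after f': (2 4 6)
  after r: (1 6)(2 4 3 5)
  after f: (1 4 3 5 6)
  after f: (1 2 6)(3 5 4)
  after r': (1 5 4 6 2)

f' r f f r'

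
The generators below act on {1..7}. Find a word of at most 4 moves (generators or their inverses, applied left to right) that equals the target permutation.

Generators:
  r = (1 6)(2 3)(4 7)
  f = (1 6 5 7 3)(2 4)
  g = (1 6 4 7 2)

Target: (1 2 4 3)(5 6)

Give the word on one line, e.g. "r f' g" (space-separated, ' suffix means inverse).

  after f: (1 6 5 7 3)(2 4)
  after r: (2 7)(3 6 5 4)
  after g': (1 2 4 3)(5 6)

f r g'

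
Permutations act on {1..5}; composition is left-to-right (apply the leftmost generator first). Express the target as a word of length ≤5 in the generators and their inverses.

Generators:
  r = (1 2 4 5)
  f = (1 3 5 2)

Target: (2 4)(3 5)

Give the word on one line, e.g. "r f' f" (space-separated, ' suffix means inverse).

f r r f'

  after f: (1 3 5 2)
  after r: (1 3)(4 5)
  after r: (1 3 2 4)
  after f': (2 4)(3 5)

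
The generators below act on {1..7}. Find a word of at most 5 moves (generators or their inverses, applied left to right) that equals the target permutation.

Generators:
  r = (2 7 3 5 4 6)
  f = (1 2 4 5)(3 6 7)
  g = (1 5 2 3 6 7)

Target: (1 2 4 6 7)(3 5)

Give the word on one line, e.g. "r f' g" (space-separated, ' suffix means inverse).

  after f: (1 2 4 5)(3 6 7)
  after f: (1 4)(2 5)(3 7 6)
  after r: (1 6 5 7 2 4)
  after g': (1 3 2 4 7 5 6)
  after g': (1 2 4 6 7)(3 5)

f f r g' g'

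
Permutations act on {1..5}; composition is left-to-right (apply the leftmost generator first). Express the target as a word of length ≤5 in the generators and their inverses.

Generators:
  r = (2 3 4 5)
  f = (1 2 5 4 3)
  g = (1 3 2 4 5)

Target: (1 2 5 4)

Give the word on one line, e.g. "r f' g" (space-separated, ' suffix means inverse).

  after r: (2 3 4 5)
  after g: (1 3 5 4)
  after f': (1 4 3 2)
  after g': (1 2 5 4)

r g f' g'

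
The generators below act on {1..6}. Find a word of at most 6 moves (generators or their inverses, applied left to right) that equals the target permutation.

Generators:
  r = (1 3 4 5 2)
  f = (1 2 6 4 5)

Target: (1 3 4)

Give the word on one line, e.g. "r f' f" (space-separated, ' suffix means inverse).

r' f' r f f

  after r': (1 2 5 4 3)
  after f': (2 4 3 5 6)
  after r: (1 3 2 5 6)
  after f: (1 3 6 2)(4 5)
  after f: (1 3 4)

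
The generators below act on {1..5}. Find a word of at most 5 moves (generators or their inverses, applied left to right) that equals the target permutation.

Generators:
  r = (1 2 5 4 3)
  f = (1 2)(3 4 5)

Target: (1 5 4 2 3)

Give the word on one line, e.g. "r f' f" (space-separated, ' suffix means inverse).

f r' f r

  after f: (1 2)(3 4 5)
  after r': (2 3 5 4)
  after f: (1 2 4)
  after r: (1 5 4 2 3)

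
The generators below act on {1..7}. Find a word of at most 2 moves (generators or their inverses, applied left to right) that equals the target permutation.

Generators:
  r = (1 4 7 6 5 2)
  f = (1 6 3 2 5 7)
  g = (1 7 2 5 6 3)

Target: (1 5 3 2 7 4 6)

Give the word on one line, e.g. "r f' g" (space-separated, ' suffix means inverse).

r' f

  after r': (1 2 5 6 7 4)
  after f: (1 5 3 2 7 4 6)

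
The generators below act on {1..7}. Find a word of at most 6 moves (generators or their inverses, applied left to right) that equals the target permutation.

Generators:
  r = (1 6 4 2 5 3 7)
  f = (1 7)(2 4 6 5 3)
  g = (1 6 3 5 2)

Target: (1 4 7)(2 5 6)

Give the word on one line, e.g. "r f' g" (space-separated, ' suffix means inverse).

  after f: (1 7)(2 4 6 5 3)
  after f: (2 6 3 4 5)
  after r: (1 6 7)(2 4 3)
  after r: (1 4 7 6)(3 5)
  after g': (1 4 7)(2 5 6)

f f r r g'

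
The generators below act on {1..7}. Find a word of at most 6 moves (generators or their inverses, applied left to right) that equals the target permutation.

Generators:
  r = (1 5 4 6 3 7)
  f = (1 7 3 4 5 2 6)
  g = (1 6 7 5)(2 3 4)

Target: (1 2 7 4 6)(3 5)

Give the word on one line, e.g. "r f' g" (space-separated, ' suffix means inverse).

r g' g' r' g

  after r: (1 5 4 6 3 7)
  after g': (1 7 5 3 6 2 4)
  after g': (1 6 4 5 2 3)
  after r': (1 4)(2 6 5)(3 7)
  after g: (1 2 7 4 6)(3 5)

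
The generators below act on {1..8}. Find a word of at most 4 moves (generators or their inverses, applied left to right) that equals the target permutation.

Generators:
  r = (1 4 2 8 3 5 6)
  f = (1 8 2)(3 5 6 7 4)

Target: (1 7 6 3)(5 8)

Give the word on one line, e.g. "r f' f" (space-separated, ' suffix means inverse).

  after r': (1 6 5 3 8 2 4)
  after f: (1 7 4 8)(2 3)
  after r': (1 7)(2 8 6 5 3 4)
  after r': (1 7 6 3)(5 8)

r' f r' r'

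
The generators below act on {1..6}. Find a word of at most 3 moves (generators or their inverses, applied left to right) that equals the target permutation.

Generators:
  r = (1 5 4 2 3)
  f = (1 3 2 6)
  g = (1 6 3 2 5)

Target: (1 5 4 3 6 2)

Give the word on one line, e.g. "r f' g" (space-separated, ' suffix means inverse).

  after r: (1 5 4 2 3)
  after f': (1 5 4 3 6 2)

r f'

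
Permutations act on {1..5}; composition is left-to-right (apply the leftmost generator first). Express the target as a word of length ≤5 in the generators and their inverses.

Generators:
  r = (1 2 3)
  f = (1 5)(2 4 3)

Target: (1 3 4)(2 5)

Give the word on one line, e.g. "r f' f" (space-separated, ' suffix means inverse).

r' f r

  after r': (1 3 2)
  after f: (1 2 5)(3 4)
  after r: (1 3 4)(2 5)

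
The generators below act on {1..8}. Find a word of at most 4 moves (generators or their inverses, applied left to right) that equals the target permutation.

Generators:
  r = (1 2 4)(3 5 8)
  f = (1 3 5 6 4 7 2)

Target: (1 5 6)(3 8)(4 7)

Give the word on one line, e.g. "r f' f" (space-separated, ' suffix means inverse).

  after f: (1 3 5 6 4 7 2)
  after r: (1 5 6)(3 8)(4 7)

f r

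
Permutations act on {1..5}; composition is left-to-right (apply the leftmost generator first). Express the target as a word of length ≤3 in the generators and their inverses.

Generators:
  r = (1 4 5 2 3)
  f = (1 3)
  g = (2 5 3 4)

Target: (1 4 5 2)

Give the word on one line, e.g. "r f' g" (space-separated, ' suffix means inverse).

  after r: (1 4 5 2 3)
  after f: (1 4 5 2)

r f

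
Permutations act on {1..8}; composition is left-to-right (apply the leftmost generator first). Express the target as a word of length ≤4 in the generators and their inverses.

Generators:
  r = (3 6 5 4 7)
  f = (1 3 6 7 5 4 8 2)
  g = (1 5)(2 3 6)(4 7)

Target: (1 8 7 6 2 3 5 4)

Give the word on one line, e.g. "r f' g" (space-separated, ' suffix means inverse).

  after f: (1 3 6 7 5 4 8 2)
  after f: (1 6 5 8)(2 3 7 4)
  after g: (1 2 6)(3 4)(5 8)
  after f': (1 8 7 6 2 3 5 4)

f f g f'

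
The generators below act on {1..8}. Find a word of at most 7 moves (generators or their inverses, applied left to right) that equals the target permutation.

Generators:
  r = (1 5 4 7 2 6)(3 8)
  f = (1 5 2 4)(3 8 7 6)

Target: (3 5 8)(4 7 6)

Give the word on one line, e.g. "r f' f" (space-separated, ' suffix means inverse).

  after r: (1 5 4 7 2 6)(3 8)
  after r: (1 4 2)(5 7 6)
  after f': (1 2 4 5 8 3 6)
  after r: (1 6 5 3)(2 7)
  after r: (3 5 8)(4 7 6)

r r f' r r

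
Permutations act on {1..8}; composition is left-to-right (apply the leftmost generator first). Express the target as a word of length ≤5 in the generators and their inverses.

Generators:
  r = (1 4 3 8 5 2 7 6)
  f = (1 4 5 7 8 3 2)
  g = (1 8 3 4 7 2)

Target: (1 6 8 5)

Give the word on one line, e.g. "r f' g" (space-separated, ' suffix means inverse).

r' g f g

  after r': (1 6 7 2 5 8 3 4)
  after g: (1 6 2 5 3 7)(4 8)
  after f: (1 6)(2 7 4 3 8 5)
  after g: (1 6 8 5)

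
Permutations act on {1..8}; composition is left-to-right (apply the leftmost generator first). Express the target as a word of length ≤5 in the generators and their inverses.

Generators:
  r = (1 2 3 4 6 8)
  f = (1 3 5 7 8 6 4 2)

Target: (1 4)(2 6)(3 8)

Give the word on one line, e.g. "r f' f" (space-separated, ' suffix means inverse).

r' r' r'

  after r': (1 8 6 4 3 2)
  after r': (1 6 3)(2 8 4)
  after r': (1 4)(2 6)(3 8)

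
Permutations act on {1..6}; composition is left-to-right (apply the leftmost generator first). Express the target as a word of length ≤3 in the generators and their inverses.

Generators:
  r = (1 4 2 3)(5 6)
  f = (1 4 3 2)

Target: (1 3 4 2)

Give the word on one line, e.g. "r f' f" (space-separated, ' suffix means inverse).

r f' r'

  after r: (1 4 2 3)(5 6)
  after f': (2 4 3)(5 6)
  after r': (1 3 4 2)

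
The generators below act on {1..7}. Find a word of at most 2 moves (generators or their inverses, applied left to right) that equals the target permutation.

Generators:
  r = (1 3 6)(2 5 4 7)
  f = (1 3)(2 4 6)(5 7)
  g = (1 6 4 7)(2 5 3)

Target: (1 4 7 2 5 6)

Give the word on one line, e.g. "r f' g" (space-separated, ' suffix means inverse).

r' f'

  after r': (1 6 3)(2 7 4 5)
  after f': (1 4 7 2 5 6)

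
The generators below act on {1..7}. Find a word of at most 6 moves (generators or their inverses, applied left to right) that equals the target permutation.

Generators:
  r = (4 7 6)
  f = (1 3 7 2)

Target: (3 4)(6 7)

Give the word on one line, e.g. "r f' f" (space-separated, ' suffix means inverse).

  after f: (1 3 7 2)
  after r: (1 3 6 4 7 2)
  after f': (3 6 4)
  after r': (3 7 4)
  after r': (3 4)(6 7)

f r f' r' r'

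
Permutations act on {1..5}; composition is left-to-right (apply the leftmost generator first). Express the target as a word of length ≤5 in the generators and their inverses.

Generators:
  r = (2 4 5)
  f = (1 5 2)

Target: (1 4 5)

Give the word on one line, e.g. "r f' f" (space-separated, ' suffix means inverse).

r f r r

  after r: (2 4 5)
  after f: (1 5)(2 4)
  after r: (1 2 5)
  after r: (1 4 5)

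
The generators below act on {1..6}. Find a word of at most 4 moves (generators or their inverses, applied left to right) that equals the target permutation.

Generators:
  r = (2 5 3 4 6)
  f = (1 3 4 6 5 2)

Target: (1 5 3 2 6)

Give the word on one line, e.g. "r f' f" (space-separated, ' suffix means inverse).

  after r: (2 5 3 4 6)
  after f': (1 2 6 5)
  after r': (1 6 2 4 3 5)
  after f: (1 5 3 2 6)

r f' r' f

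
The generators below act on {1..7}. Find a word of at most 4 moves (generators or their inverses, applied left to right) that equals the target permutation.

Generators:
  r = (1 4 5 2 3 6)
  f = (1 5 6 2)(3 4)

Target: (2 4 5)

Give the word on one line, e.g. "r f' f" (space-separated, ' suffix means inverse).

  after f': (1 2 6 5)(3 4)
  after r: (1 3 5 4 6 2)
  after f: (1 4 2 5 3 6)
  after r': (2 4 5)

f' r f r'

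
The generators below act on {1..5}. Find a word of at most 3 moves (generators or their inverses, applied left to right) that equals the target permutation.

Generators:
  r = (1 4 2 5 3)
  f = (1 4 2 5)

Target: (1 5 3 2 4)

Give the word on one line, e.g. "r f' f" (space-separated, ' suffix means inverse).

  after r: (1 4 2 5 3)
  after f': (3 5)
  after f': (1 5 3 2 4)

r f' f'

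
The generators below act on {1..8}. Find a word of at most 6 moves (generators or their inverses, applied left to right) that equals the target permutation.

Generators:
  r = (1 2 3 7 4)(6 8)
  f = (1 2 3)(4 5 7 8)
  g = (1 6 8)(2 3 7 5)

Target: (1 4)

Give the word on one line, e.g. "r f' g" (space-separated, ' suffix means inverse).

  after f': (1 3 2)(4 8 7 5)
  after r': (1 2 4 6 8 3)(5 7)
  after r': (2 7 5 3 4 8)
  after r': (1 4 6 8)(2 3 7 5)
  after g': (1 4)

f' r' r' r' g'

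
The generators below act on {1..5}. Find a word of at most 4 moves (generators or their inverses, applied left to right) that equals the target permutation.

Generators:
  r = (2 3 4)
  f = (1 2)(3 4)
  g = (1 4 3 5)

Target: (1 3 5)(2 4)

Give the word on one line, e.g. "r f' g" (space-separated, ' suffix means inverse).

  after g: (1 4 3 5)
  after r': (1 3 5)(2 4)

g r'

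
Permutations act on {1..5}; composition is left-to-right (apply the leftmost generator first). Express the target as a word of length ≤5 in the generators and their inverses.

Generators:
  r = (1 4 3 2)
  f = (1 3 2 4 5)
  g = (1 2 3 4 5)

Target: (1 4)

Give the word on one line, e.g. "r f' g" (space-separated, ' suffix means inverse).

f' r' f'

  after f': (1 5 4 2 3)
  after r': (1 5)(2 4 3)
  after f': (1 4)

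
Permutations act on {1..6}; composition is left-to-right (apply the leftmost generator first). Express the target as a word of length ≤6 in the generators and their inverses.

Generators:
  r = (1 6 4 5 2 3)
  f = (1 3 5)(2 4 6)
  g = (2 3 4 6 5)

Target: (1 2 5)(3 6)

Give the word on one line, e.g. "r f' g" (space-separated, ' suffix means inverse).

g' f g r g

  after g': (2 5 6 4 3)
  after f: (1 3 4 5 2)
  after g: (1 4 2)(3 6 5)
  after r: (1 5)(2 6)(3 4)
  after g: (1 2 5)(3 6)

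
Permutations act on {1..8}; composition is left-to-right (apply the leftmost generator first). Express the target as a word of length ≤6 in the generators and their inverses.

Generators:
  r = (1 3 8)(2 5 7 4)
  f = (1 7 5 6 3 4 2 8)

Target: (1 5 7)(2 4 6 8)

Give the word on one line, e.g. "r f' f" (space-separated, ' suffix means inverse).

  after r': (1 8 3)(2 4 7 5)
  after r': (1 3 8)(2 7)(4 5)
  after f: (1 4 6 3)(2 5)(7 8)
  after r': (1 7 3 8 5 4 6)
  after r': (1 5 7)(2 4 6 8)

r' r' f r' r'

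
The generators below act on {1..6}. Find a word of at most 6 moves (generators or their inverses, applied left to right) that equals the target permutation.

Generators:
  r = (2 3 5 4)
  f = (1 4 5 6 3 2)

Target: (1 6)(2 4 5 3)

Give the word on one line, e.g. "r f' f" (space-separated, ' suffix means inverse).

  after f: (1 4 5 6 3 2)
  after f: (1 5 3)(2 4 6)
  after f: (1 6)(2 5)(3 4)
  after r: (1 6)(2 4 5 3)

f f f r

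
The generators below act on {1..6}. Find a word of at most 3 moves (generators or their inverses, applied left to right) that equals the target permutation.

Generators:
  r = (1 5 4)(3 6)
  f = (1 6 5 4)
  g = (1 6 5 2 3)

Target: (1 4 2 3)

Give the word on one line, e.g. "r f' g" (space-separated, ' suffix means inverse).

  after f': (1 4 5 6)
  after g: (1 4 2 3)

f' g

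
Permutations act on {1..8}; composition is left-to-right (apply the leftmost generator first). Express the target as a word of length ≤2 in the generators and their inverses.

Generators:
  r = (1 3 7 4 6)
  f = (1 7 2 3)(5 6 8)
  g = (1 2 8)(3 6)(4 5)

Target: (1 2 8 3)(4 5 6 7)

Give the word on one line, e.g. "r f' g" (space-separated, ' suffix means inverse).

g r

  after g: (1 2 8)(3 6)(4 5)
  after r: (1 2 8 3)(4 5 6 7)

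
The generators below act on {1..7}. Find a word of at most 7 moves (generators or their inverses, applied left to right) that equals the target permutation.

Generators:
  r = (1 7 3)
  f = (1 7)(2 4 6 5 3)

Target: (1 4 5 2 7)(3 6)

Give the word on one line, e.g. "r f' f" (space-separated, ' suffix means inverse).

r' f' r' f' f'

  after r': (1 3 7)
  after f': (1 5 6 4 2 3)
  after r': (1 5 6 4 2 7)
  after f': (1 6 2)(3 5 4)
  after f': (1 4 5 2 7)(3 6)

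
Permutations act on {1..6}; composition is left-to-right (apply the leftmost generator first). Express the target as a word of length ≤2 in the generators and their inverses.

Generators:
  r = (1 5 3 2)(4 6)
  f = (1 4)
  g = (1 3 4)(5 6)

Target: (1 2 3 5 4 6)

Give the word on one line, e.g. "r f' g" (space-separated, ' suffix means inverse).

  after r': (1 2 3 5)(4 6)
  after f': (1 2 3 5 4 6)

r' f'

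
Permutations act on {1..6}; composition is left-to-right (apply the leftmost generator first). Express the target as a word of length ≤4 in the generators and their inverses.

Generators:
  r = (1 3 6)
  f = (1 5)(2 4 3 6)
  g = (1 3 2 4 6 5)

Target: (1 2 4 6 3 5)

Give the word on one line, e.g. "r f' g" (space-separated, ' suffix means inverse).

r g

  after r: (1 3 6)
  after g: (1 2 4 6 3 5)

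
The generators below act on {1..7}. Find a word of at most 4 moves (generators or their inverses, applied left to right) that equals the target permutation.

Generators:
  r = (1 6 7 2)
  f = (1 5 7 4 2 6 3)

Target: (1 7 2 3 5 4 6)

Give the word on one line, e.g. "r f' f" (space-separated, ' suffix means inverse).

f f

  after f: (1 5 7 4 2 6 3)
  after f: (1 7 2 3 5 4 6)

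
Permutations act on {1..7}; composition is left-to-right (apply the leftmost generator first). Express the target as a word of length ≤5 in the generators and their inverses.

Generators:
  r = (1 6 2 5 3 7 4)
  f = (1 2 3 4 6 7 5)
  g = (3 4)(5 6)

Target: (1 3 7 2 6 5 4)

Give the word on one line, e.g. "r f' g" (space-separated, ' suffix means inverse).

f' r' f

  after f': (1 5 7 6 4 3 2)
  after r': (1 2 4 5 3 6 7)
  after f: (1 3 7 2 6 5 4)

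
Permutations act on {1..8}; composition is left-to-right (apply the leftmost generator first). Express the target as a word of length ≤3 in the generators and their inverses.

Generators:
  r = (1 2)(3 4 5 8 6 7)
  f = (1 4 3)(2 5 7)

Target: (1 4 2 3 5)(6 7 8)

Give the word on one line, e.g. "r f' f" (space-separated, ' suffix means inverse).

  after f: (1 4 3)(2 5 7)
  after f: (1 3 4)(2 7 5)
  after r: (1 4 2 3 5)(6 7 8)

f f r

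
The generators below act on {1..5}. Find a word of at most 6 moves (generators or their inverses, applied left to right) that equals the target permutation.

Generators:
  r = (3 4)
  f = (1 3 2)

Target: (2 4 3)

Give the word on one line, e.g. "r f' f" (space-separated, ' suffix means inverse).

r' f' r f

  after r': (3 4)
  after f': (1 2 3 4)
  after r: (1 2 4)
  after f: (2 4 3)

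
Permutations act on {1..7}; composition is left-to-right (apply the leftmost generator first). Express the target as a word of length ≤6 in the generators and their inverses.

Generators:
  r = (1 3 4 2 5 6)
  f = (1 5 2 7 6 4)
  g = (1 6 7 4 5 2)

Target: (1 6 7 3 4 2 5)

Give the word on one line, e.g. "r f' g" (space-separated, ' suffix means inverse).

r' g r' g'

  after r': (1 6 5 2 4 3)
  after g: (1 7 4 3 6 2 5)
  after r': (1 7 3 5 6 4)
  after g': (1 6 7 3 4 2 5)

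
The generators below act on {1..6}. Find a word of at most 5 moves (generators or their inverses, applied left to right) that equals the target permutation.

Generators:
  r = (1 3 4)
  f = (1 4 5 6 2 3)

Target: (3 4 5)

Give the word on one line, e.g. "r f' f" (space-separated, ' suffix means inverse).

  after f': (1 3 2 6 5 4)
  after r': (2 6 5 3)
  after f: (1 4 5)
  after r: (3 4 5)

f' r' f r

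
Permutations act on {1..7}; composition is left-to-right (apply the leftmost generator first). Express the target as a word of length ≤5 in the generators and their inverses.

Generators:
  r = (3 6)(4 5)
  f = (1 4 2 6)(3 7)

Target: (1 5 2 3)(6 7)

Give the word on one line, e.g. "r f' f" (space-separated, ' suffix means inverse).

r' f r

  after r': (3 6)(4 5)
  after f: (1 4 5 2 6 7 3)
  after r: (1 5 2 3)(6 7)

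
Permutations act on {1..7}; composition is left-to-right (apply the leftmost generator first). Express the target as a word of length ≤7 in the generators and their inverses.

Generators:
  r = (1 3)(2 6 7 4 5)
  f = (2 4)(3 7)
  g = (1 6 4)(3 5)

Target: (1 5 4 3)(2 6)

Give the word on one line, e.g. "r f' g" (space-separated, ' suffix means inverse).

r g' r' f' r'

  after r: (1 3)(2 6 7 4 5)
  after g': (1 5 2)(3 4)(6 7)
  after r': (1 4)(2 3 7)
  after f': (1 2 7 4)
  after r': (1 5 4 3)(2 6)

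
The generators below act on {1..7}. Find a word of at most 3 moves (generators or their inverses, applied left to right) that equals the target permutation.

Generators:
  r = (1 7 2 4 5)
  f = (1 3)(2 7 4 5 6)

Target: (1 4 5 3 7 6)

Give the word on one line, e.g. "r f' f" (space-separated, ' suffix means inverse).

  after r: (1 7 2 4 5)
  after f': (1 2 7 6 5 3)
  after r: (1 4 5 3 7 6)

r f' r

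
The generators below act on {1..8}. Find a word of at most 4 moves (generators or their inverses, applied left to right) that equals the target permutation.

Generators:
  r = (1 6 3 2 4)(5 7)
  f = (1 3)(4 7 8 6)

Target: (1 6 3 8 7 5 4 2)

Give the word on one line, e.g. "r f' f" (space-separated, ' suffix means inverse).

r' f'

  after r': (1 4 2 3 6)(5 7)
  after f': (1 6 3 8 7 5 4 2)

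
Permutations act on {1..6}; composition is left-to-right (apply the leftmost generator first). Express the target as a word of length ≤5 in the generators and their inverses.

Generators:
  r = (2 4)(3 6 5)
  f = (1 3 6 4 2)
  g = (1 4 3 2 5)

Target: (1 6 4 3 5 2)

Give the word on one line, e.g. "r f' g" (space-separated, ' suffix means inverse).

r' f f

  after r': (2 4)(3 5 6)
  after f: (1 3 5 4)
  after f: (1 6 4 3 5 2)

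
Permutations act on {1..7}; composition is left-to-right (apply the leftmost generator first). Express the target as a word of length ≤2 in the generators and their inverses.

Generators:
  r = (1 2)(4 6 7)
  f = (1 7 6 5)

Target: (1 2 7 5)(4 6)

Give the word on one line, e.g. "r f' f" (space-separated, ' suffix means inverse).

  after r': (1 2)(4 7 6)
  after f: (1 2 7 5)(4 6)

r' f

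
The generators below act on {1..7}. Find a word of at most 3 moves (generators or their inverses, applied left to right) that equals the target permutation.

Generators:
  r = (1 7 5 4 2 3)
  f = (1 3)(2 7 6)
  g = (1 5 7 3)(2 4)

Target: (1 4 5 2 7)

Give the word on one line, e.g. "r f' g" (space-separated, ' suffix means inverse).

g' r' r'

  after g': (1 3 7 5)(2 4)
  after r': (1 2 5 3)
  after r': (1 4 5 2 7)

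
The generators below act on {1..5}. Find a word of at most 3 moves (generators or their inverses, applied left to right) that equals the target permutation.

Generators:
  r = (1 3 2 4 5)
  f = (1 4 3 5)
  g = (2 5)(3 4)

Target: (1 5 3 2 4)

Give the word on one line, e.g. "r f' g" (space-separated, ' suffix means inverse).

g r'

  after g: (2 5)(3 4)
  after r': (1 5 3 2 4)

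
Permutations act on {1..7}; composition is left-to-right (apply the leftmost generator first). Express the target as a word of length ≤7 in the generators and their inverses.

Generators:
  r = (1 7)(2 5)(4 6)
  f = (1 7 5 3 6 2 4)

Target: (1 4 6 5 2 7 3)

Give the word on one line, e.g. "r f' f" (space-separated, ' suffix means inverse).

  after f: (1 7 5 3 6 2 4)
  after r: (2 6 5 3 4 7)
  after f: (1 7 4 5 6 3)
  after r': (2 5 4)(3 7 6)
  after f': (1 4 6 5 2 7 3)

f r f r' f'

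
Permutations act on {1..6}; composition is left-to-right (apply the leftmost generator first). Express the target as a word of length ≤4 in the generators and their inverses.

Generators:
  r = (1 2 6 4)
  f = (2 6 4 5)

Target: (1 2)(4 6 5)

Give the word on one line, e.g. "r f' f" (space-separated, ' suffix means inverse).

f f r

  after f: (2 6 4 5)
  after f: (2 4)(5 6)
  after r: (1 2)(4 6 5)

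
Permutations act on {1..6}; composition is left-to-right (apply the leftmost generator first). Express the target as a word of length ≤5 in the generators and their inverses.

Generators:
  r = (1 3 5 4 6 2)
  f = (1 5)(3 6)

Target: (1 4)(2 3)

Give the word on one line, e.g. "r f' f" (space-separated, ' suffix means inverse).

r f' r'

  after r: (1 3 5 4 6 2)
  after f': (1 6 2 5 4 3)
  after r': (1 4)(2 3)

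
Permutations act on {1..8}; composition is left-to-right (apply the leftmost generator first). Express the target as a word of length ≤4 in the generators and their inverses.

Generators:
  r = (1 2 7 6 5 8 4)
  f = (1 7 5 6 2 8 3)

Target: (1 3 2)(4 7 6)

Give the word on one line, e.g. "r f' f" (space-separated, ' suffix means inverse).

f f r f

  after f: (1 7 5 6 2 8 3)
  after f: (1 5 2 3 7 6 8)
  after r: (1 8 2 3 6 4)(5 7)
  after f: (1 3 2)(4 7 6)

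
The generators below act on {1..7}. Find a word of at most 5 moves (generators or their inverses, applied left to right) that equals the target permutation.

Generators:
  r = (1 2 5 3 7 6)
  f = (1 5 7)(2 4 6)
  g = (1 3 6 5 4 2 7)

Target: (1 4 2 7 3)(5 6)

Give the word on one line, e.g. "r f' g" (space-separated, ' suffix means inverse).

r' f f

  after r': (1 6 7 3 5 2)
  after f: (1 2 5 4 6)(3 7)
  after f: (1 4 2 7 3)(5 6)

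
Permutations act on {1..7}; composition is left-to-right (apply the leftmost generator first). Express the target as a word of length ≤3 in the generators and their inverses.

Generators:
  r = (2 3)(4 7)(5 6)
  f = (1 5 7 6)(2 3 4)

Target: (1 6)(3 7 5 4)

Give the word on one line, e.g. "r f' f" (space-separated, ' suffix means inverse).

f r

  after f: (1 5 7 6)(2 3 4)
  after r: (1 6)(3 7 5 4)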